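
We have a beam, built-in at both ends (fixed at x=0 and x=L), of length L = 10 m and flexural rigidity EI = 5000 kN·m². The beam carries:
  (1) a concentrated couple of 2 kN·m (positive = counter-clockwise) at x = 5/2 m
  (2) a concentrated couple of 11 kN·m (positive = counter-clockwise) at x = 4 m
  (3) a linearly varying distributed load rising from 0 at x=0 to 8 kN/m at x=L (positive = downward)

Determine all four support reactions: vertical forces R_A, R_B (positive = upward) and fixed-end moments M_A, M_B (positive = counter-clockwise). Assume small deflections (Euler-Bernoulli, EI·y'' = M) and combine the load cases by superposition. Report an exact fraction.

Load 1 — applied couple M₀=2 kN·m at a=5/2 m (b=L-a=15/2):
  R_A = 6M₀ab/L³ = 6·2·(5/2)·(15/2)/10³ = 9/40 kN
  M_A = M₀b(2a-b)/L² = 2·(15/2)·(2·(5/2)-(15/2))/10² = -3/8 kN·m
  R_B = -6M₀ab/L³ = -6·2·(5/2)·(15/2)/10³ = -9/40 kN
  M_B = M₀a(2b-a)/L² = 2·(5/2)·(2·(15/2)-(5/2))/10² = 5/8 kN·m
Load 2 — applied couple M₀=11 kN·m at a=4 m (b=L-a=6):
  R_A = 6M₀ab/L³ = 6·11·4·6/10³ = 198/125 kN
  M_A = M₀b(2a-b)/L² = 11·6·(2·4-6)/10² = 33/25 kN·m
  R_B = -6M₀ab/L³ = -6·11·4·6/10³ = -198/125 kN
  M_B = M₀a(2b-a)/L² = 11·4·(2·6-4)/10² = 88/25 kN·m
Load 3 — triangular load w₀=8 kN/m (0→w₀ over full span):
  R_A = 3w₀L/20 = 3·8·10/20 = 12 kN
  M_A = w₀L²/30 = 8·10²/30 = 80/3 kN·m
  R_B = 7w₀L/20 = 7·8·10/20 = 28 kN
  M_B = -w₀L²/20 = -8·10²/20 = -40 kN·m
Superposition: R_A = 13809/1000 kN, M_A = 16567/600 kN·m, R_B = 26191/1000 kN, M_B = -7171/200 kN·m

R_A = 13809/1000 kN, M_A = 16567/600 kN·m, R_B = 26191/1000 kN, M_B = -7171/200 kN·m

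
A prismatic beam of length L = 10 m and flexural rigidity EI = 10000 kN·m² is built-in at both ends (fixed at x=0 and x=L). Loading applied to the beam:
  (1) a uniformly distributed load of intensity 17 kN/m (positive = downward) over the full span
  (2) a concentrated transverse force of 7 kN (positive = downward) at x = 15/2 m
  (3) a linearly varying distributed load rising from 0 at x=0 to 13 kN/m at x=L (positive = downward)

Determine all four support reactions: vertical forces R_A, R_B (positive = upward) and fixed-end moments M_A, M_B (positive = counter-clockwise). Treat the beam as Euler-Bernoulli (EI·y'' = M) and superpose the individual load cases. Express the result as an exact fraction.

Load 1 — uniform load w=17 kN/m over full span:
  R_A = wL/2 = 17·10/2 = 85 kN
  M_A = wL²/12 = 17·10²/12 = 425/3 kN·m
  R_B = wL/2 = 17·10/2 = 85 kN
  M_B = -wL²/12 = -17·10²/12 = -425/3 kN·m
Load 2 — point force P=7 kN at a=15/2 m (b=L-a=5/2):
  R_A = Pb²(3a+b)/L³ = 7·(5/2)²·(3·(15/2)+(5/2))/10³ = 35/32 kN
  M_A = Pab²/L² = 7·(15/2)·(5/2)²/10² = 105/32 kN·m
  R_B = Pa²(a+3b)/L³ = 7·(15/2)²·((15/2)+3·(5/2))/10³ = 189/32 kN
  M_B = -Pa²b/L² = -7·(15/2)²·(5/2)/10² = -315/32 kN·m
Load 3 — triangular load w₀=13 kN/m (0→w₀ over full span):
  R_A = 3w₀L/20 = 3·13·10/20 = 39/2 kN
  M_A = w₀L²/30 = 13·10²/30 = 130/3 kN·m
  R_B = 7w₀L/20 = 7·13·10/20 = 91/2 kN
  M_B = -w₀L²/20 = -13·10²/20 = -65 kN·m
Superposition: R_A = 3379/32 kN, M_A = 6025/32 kN·m, R_B = 4365/32 kN, M_B = -20785/96 kN·m

R_A = 3379/32 kN, M_A = 6025/32 kN·m, R_B = 4365/32 kN, M_B = -20785/96 kN·m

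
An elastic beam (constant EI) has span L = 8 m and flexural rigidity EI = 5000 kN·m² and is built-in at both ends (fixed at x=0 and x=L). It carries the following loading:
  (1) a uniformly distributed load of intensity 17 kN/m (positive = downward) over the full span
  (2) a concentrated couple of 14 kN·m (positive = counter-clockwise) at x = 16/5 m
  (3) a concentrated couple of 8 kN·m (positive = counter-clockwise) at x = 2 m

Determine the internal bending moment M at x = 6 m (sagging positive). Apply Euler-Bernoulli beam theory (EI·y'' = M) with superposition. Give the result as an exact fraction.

Load 1 — uniform load w=17 kN/m over full span:
  M_1 = wLx/2 - wL²/12 - wx²/2 = 17·8·6/2 - 17·8²/12 - 17·6²/2 = 34/3 kN·m
Load 2 — applied couple M₀=14 kN·m at a=16/5 m (b=L-a=24/5):
  M_2 = R_Ax - M_A - M₀  [x>a] with R_A=63/25, M_A=42/25 = (63/25)·6 - (42/25) - 14 = -14/25 kN·m
Load 3 — applied couple M₀=8 kN·m at a=2 m (b=L-a=6):
  M_3 = R_Ax - M_A - M₀  [x>a] with R_A=9/8, M_A=-3/2 = (9/8)·6 - (-3/2) - 8 = 1/4 kN·m
Superposition: M = Σ M_i = 3307/300 kN·m ≈ 11.023333 kN·m

M(6) = 3307/300 kN·m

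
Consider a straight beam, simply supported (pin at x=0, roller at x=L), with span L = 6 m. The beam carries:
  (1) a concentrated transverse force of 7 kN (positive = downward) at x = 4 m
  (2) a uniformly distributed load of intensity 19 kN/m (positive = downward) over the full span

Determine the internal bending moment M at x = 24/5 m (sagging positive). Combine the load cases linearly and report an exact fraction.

M(24/5) = 1508/25 kN·m

Load 1 — point force P=7 kN at a=4 m (b=L-a=2):
  M_1 = Pa(L-x)/L  [x>a] = 7·4·(6-(24/5))/6 = 28/5 kN·m
Load 2 — uniform load w=19 kN/m over full span:
  M_2 = wx(L-x)/2 = 19·(24/5)·(6-(24/5))/2 = 1368/25 kN·m
Superposition: M = Σ M_i = 1508/25 kN·m ≈ 60.320000 kN·m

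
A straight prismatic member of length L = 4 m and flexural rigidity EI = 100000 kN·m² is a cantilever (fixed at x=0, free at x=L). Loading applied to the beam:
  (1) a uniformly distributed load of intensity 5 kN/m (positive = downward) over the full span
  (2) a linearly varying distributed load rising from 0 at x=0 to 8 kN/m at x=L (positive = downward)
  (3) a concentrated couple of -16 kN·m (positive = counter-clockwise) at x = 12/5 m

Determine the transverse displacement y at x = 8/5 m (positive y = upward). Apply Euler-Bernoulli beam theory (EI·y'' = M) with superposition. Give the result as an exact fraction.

Load 1 — uniform load w=5 kN/m over full span:
  y_1 = -wx²(x²-4Lx+6L²)/(24EI) = -5·(8/5)²·((8/5)²-4·4·(8/5)+6·4²)/(24·100000) = -152/390625 m
Load 2 — triangular load w₀=8 kN/m (0→w₀ over full span):
  y_2 = (w₀Lx³/12-w₀L²x²/6-w₀x⁵/(120L))/EI = (8·4·(8/5)³/12-8·4²·(8/5)²/6-8·(8/5)⁵/(120·4))/100000 = -64256/146484375 m
Load 3 — applied couple M₀=-16 kN·m at a=12/5 m (b=L-a=8/5):
  y_3 = M₀x²/(2EI)  [x≤a] = (-16)·(8/5)²/(2·100000) = -16/78125 m
Superposition: y = Σ y_i = -151256/146484375 m ≈ -0.001033 m

y(8/5) = -151256/146484375 m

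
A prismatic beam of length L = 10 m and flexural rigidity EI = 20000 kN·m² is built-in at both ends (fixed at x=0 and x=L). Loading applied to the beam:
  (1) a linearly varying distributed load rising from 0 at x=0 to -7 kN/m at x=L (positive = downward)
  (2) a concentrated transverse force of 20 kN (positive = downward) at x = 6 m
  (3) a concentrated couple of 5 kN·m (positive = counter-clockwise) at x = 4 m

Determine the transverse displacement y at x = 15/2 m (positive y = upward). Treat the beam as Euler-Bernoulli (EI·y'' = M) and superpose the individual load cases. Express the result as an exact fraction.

Load 1 — triangular load w₀=-7 kN/m (0→w₀ over full span):
  y_1 = -w₀x²(L-x)²(x+2L)/(120LEI) = -(-7)·(15/2)²·(10-(15/2))²·((15/2)+2·10)/(120·10·20000) = 231/81920 m
Load 2 — point force P=20 kN at a=6 m (b=L-a=4):
  y_2 = -Pa²(L-x)²(3bL-(3b+a)(L-x))/(6L³EI)  [x>a] = -20·6²·(10-(15/2))²·(3·4·10-(3·4+6)·(10-(15/2)))/(6·10³·20000) = -9/3200 m
Load 3 — applied couple M₀=5 kN·m at a=4 m (b=L-a=6):
  y_3 = (R_Ax³/6 - M_Ax²/2 - M₀(x-a)²/2)/EI  [x>a] with R_A=18/25, M_A=3/5 = ((18/25)·(15/2)³/6 - (3/5)·(15/2)²/2 - 5·((15/2)-4)²/2)/20000 = 1/6400 m
Superposition: y = Σ y_i = 67/409600 m ≈ 0.000164 m

y(15/2) = 67/409600 m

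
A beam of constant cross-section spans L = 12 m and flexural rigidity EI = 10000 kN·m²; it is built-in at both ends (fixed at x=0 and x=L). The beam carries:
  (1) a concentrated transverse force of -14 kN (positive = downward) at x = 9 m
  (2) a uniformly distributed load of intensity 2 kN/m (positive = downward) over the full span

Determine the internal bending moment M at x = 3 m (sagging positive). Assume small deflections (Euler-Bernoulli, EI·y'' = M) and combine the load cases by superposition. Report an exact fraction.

Load 1 — point force P=-14 kN at a=9 m (b=L-a=3):
  M_1 = Pb²(3a+b)x/L³ - Pab²/L²  [x≤a] = (-14)·3²·(3·9+3)·3/12³ - (-14)·9·3²/12² = 21/16 kN·m
Load 2 — uniform load w=2 kN/m over full span:
  M_2 = wLx/2 - wL²/12 - wx²/2 = 2·12·3/2 - 2·12²/12 - 2·3²/2 = 3 kN·m
Superposition: M = Σ M_i = 69/16 kN·m ≈ 4.312500 kN·m

M(3) = 69/16 kN·m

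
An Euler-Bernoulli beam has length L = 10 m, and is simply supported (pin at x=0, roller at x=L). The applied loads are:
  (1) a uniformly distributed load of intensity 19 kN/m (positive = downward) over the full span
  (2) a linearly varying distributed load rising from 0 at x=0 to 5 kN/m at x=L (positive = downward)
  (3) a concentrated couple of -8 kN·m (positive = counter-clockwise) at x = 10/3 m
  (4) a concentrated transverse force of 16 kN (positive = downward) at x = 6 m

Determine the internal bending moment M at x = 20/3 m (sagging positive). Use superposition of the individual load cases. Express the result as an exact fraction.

Load 1 — uniform load w=19 kN/m over full span:
  M_1 = wx(L-x)/2 = 19·(20/3)·(10-(20/3))/2 = 1900/9 kN·m
Load 2 — triangular load w₀=5 kN/m (0→w₀ over full span):
  M_2 = w₀Lx/6 - w₀x³/(6L) = 5·10·(20/3)/6 - 5·(20/3)³/(6·10) = 2500/81 kN·m
Load 3 — applied couple M₀=-8 kN·m at a=10/3 m (b=L-a=20/3):
  M_3 = M₀x/L - M₀  [x>a] = (-8)·(20/3)/10 - (-8) = 8/3 kN·m
Load 4 — point force P=16 kN at a=6 m (b=L-a=4):
  M_4 = Pa(L-x)/L  [x>a] = 16·6·(10-(20/3))/10 = 32 kN·m
Superposition: M = Σ M_i = 22408/81 kN·m ≈ 276.641975 kN·m

M(20/3) = 22408/81 kN·m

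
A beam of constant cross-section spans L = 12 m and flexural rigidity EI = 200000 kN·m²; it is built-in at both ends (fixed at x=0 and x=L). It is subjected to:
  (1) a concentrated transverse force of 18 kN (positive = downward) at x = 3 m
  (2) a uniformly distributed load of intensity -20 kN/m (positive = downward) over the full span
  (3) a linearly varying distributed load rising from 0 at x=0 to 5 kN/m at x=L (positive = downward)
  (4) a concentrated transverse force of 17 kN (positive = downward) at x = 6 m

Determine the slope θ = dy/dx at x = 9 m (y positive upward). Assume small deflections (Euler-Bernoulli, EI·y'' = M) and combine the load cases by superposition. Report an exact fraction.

Load 1 — point force P=18 kN at a=3 m (b=L-a=9):
  θ_1 = Pa²(L-x)(2bL-(3b+a)(L-x))/(2L³EI)  [x>a] = 18·3²·(12-9)·(2·9·12-(3·9+3)·(12-9))/(2·12³·200000) = 567/6400000 rad
Load 2 — uniform load w=-20 kN/m over full span:
  θ_2 = -wx(L-x)(L-2x)/(12EI) = -(-20)·9·(12-9)·(12-2·9)/(12·200000) = -27/20000 rad
Load 3 — triangular load w₀=5 kN/m (0→w₀ over full span):
  θ_3 = -w₀(2x(L-x)(L-2x)(x+2L)+x²(L-x)²)/(120LEI) = -5·(2·9·(12-9)·(12-2·9)·(9+2·12)+9²·(12-9)²)/(120·12·200000) = 1107/6400000 rad
Load 4 — point force P=17 kN at a=6 m (b=L-a=6):
  θ_4 = Pa²(L-x)(2bL-(3b+a)(L-x))/(2L³EI)  [x>a] = 17·6²·(12-9)·(2·6·12-(3·6+6)·(12-9))/(2·12³·200000) = 153/800000 rad
Superposition: θ = Σ θ_i = -2871/3200000 rad ≈ -0.000897 rad

θ(9) = -2871/3200000 rad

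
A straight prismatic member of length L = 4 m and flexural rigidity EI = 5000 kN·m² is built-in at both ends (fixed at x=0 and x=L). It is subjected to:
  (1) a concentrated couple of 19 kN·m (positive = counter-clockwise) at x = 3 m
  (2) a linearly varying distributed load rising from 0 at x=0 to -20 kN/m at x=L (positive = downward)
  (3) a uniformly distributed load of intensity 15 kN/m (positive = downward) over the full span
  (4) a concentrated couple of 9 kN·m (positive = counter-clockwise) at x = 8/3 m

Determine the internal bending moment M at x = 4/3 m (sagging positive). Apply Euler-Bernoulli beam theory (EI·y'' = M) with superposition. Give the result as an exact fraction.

M(4/3) = 7123/1296 kN·m

Load 1 — applied couple M₀=19 kN·m at a=3 m (b=L-a=1):
  M_1 = R_Ax - M_A  [x≤a] with R_A=171/32, M_A=95/16 = (171/32)·(4/3) - (95/16) = 19/16 kN·m
Load 2 — triangular load w₀=-20 kN/m (0→w₀ over full span):
  M_2 = 3w₀Lx/20 - w₀L²/30 - w₀x³/(6L) = 3·(-20)·4·(4/3)/20 - (-20)·4²/30 - (-20)·(4/3)³/(6·4) = -272/81 kN·m
Load 3 — uniform load w=15 kN/m over full span:
  M_3 = wLx/2 - wL²/12 - wx²/2 = 15·4·(4/3)/2 - 15·4²/12 - 15·(4/3)²/2 = 20/3 kN·m
Load 4 — applied couple M₀=9 kN·m at a=8/3 m (b=L-a=4/3):
  M_4 = R_Ax - M_A  [x≤a] with R_A=3, M_A=3 = 3·(4/3) - 3 = 1 kN·m
Superposition: M = Σ M_i = 7123/1296 kN·m ≈ 5.496142 kN·m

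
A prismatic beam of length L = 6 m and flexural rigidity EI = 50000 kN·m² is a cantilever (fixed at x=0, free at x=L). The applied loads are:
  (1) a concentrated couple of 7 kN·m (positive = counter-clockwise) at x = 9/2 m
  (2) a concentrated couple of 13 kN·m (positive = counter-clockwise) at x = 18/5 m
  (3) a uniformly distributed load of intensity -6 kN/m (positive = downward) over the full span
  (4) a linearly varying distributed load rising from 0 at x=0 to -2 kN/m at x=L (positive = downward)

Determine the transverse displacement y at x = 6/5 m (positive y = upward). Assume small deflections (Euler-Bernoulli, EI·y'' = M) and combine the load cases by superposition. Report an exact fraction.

y(6/5) = 191151/97656250 m

Load 1 — applied couple M₀=7 kN·m at a=9/2 m (b=L-a=3/2):
  y_1 = M₀x²/(2EI)  [x≤a] = 7·(6/5)²/(2·50000) = 63/625000 m
Load 2 — applied couple M₀=13 kN·m at a=18/5 m (b=L-a=12/5):
  y_2 = M₀x²/(2EI)  [x≤a] = 13·(6/5)²/(2·50000) = 117/625000 m
Load 3 — uniform load w=-6 kN/m over full span:
  y_3 = -wx²(x²-4Lx+6L²)/(24EI) = -(-6)·(6/5)²·((6/5)²-4·6·(6/5)+6·6²)/(24·50000) = 10611/7812500 m
Load 4 — triangular load w₀=-2 kN/m (0→w₀ over full span):
  y_4 = (w₀Lx³/12-w₀L²x²/6-w₀x⁵/(120L))/EI = ((-2)·6·(6/5)³/12-(-2)·6²·(6/5)²/6-(-2)·(6/5)⁵/(120·6))/50000 = 60777/195312500 m
Superposition: y = Σ y_i = 191151/97656250 m ≈ 0.001957 m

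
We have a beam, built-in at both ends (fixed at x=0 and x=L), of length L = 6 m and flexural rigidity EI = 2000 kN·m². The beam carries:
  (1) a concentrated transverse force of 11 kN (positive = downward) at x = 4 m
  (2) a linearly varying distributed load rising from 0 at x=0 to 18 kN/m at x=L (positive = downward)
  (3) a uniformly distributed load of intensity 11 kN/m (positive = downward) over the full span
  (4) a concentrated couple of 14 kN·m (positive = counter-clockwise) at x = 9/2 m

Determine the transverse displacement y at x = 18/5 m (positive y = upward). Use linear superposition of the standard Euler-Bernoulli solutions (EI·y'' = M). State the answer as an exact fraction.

y(18/5) = -5048109/125000000 m

Load 1 — point force P=11 kN at a=4 m (b=L-a=2):
  y_1 = -Pb²x²(3aL-(3a+b)x)/(6L³EI)  [x≤a] = -11·2²·(18/5)²·(3·4·6-(3·4+2)·(18/5))/(6·6³·2000) = -297/62500 m
Load 2 — triangular load w₀=18 kN/m (0→w₀ over full span):
  y_2 = -w₀x²(L-x)²(x+2L)/(120LEI) = -18·(18/5)²·(6-(18/5))²·((18/5)+2·6)/(120·6·2000) = -28431/1953125 m
Load 3 — uniform load w=11 kN/m over full span:
  y_3 = -wx²(L-x)²/(24EI) = -11·(18/5)²·(6-(18/5))²/(24·2000) = -2673/156250 m
Load 4 — applied couple M₀=14 kN·m at a=9/2 m (b=L-a=3/2):
  y_4 = (R_Ax³/6 - M_Ax²/2)/EI  [x≤a] with R_A=21/8, M_A=35/8 = ((21/8)·(18/5)³/6 - (35/8)·(18/5)²/2)/2000 = -3969/1000000 m
Superposition: y = Σ y_i = -5048109/125000000 m ≈ -0.040385 m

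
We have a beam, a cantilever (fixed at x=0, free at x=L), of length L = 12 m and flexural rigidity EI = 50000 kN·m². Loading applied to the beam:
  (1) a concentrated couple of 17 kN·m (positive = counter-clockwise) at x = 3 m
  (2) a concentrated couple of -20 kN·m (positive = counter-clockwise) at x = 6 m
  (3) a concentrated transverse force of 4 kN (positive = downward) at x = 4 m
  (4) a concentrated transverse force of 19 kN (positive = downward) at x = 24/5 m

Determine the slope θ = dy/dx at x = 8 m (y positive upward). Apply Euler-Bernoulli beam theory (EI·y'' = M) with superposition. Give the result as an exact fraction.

θ(8) = -7997/1250000 rad

Load 1 — applied couple M₀=17 kN·m at a=3 m (b=L-a=9):
  θ_1 = M₀a/EI  [x>a] = 17·3/50000 = 51/50000 rad
Load 2 — applied couple M₀=-20 kN·m at a=6 m (b=L-a=6):
  θ_2 = M₀a/EI  [x>a] = (-20)·6/50000 = -3/1250 rad
Load 3 — point force P=4 kN at a=4 m (b=L-a=8):
  θ_3 = -Pa²/(2EI)  [x>a] = -4·4²/(2·50000) = -2/3125 rad
Load 4 — point force P=19 kN at a=24/5 m (b=L-a=36/5):
  θ_4 = -Pa²/(2EI)  [x>a] = -19·(24/5)²/(2·50000) = -342/78125 rad
Superposition: θ = Σ θ_i = -7997/1250000 rad ≈ -0.006398 rad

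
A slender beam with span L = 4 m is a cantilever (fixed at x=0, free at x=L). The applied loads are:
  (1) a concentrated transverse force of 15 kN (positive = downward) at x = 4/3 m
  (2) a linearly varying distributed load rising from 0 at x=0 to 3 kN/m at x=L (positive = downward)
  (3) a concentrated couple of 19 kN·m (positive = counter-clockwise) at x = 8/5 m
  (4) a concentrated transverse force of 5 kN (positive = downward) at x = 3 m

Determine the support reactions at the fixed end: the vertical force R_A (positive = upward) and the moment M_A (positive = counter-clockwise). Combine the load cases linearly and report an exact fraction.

Load 1 — point force P=15 kN at a=4/3 m (b=L-a=8/3):
  R_A = P = 15 kN
  M_A = Pa = 15·(4/3) = 20 kN·m
Load 2 — triangular load w₀=3 kN/m (0→w₀ over full span):
  R_A = w₀L/2 = 3·4/2 = 6 kN
  M_A = w₀L²/3 = 3·4²/3 = 16 kN·m
Load 3 — applied couple M₀=19 kN·m at a=8/5 m (b=L-a=12/5):
  R_A = 0 kN
  M_A = -M₀ = -19 kN·m
Load 4 — point force P=5 kN at a=3 m (b=L-a=1):
  R_A = P = 5 kN
  M_A = Pa = 5·3 = 15 kN·m
Superposition: R_A = 26 kN, M_A = 32 kN·m

R_A = 26 kN, M_A = 32 kN·m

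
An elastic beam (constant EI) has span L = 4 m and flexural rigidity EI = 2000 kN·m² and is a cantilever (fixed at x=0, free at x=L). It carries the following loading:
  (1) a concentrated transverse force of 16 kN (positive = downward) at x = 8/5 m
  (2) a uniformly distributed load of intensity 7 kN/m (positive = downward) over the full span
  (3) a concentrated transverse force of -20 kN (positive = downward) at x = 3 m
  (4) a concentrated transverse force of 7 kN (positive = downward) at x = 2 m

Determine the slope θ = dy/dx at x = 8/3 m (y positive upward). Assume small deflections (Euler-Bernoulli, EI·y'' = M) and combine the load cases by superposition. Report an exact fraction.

θ(8/3) = -17711/2025000 rad

Load 1 — point force P=16 kN at a=8/5 m (b=L-a=12/5):
  θ_1 = -Pa²/(2EI)  [x>a] = -16·(8/5)²/(2·2000) = -32/3125 rad
Load 2 — uniform load w=7 kN/m over full span:
  θ_2 = -wx(x²-3Lx+3L²)/(6EI) = -7·(8/3)·((8/3)²-3·4·(8/3)+3·4²)/(6·2000) = -364/10125 rad
Load 3 — point force P=-20 kN at a=3 m (b=L-a=1):
  θ_3 = -Px(2a-x)/(2EI)  [x≤a] = -(-20)·(8/3)·(2·3-(8/3))/(2·2000) = 2/45 rad
Load 4 — point force P=7 kN at a=2 m (b=L-a=2):
  θ_4 = -Pa²/(2EI)  [x>a] = -7·2²/(2·2000) = -7/1000 rad
Superposition: θ = Σ θ_i = -17711/2025000 rad ≈ -0.008746 rad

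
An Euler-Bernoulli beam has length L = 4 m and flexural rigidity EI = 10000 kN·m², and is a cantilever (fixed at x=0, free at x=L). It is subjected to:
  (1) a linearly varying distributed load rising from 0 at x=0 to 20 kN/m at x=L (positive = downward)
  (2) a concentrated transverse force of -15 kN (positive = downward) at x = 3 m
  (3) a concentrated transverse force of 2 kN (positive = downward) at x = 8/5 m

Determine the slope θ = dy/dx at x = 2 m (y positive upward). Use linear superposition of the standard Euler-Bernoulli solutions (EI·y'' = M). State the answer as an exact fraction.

Load 1 — triangular load w₀=20 kN/m (0→w₀ over full span):
  θ_1 = (w₀Lx²/4-w₀L²x/3-w₀x⁴/(24L))/EI = (20·4·2²/4-20·4²·2/3-20·2⁴/(24·4))/10000 = -41/3000 rad
Load 2 — point force P=-15 kN at a=3 m (b=L-a=1):
  θ_2 = -Px(2a-x)/(2EI)  [x≤a] = -(-15)·2·(2·3-2)/(2·10000) = 3/500 rad
Load 3 — point force P=2 kN at a=8/5 m (b=L-a=12/5):
  θ_3 = -Pa²/(2EI)  [x>a] = -2·(8/5)²/(2·10000) = -4/15625 rad
Superposition: θ = Σ θ_i = -2971/375000 rad ≈ -0.007923 rad

θ(2) = -2971/375000 rad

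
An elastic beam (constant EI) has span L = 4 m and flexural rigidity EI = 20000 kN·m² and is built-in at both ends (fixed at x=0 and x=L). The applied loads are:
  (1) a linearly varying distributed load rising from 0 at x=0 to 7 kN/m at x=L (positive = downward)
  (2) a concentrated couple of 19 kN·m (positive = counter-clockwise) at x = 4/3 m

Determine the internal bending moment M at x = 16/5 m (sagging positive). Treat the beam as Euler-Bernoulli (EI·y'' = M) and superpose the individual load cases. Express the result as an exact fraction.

M(16/5) = 177/125 kN·m

Load 1 — triangular load w₀=7 kN/m (0→w₀ over full span):
  M_1 = 3w₀Lx/20 - w₀L²/30 - w₀x³/(6L) = 3·7·4·(16/5)/20 - 7·4²/30 - 7·(16/5)³/(6·4) = 56/375 kN·m
Load 2 — applied couple M₀=19 kN·m at a=4/3 m (b=L-a=8/3):
  M_2 = R_Ax - M_A - M₀  [x>a] with R_A=19/3, M_A=0 = (19/3)·(16/5) - 0 - 19 = 19/15 kN·m
Superposition: M = Σ M_i = 177/125 kN·m ≈ 1.416000 kN·m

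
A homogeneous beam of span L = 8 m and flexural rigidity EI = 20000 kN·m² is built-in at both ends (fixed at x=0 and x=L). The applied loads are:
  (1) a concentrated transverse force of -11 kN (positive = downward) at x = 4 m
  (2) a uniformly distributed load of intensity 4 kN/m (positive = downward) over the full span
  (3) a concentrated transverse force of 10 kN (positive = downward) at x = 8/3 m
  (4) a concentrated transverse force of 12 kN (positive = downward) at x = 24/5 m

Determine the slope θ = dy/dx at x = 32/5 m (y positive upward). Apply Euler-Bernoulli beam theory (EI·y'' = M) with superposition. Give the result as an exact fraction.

Load 1 — point force P=-11 kN at a=4 m (b=L-a=4):
  θ_1 = Pa²(L-x)(2bL-(3b+a)(L-x))/(2L³EI)  [x>a] = (-11)·4²·(8-(32/5))·(2·4·8-(3·4+4)·(8-(32/5)))/(2·8³·20000) = -33/62500 rad
Load 2 — uniform load w=4 kN/m over full span:
  θ_2 = -wx(L-x)(L-2x)/(12EI) = -4·(32/5)·(8-(32/5))·(8-2·(32/5))/(12·20000) = 64/78125 rad
Load 3 — point force P=10 kN at a=8/3 m (b=L-a=16/3):
  θ_3 = Pa²(L-x)(2bL-(3b+a)(L-x))/(2L³EI)  [x>a] = 10·(8/3)²·(8-(32/5))·(2·(16/3)·8-(3·(16/3)+(8/3))·(8-(32/5)))/(2·8³·20000) = 26/84375 rad
Load 4 — point force P=12 kN at a=24/5 m (b=L-a=16/5):
  θ_4 = Pa²(L-x)(2bL-(3b+a)(L-x))/(2L³EI)  [x>a] = 12·(24/5)²·(8-(32/5))·(2·(16/5)·8-(3·(16/5)+(24/5))·(8-(32/5)))/(2·8³·20000) = 1188/1953125 rad
Superposition: θ = Σ θ_i = 254729/210937500 rad ≈ 0.001208 rad

θ(32/5) = 254729/210937500 rad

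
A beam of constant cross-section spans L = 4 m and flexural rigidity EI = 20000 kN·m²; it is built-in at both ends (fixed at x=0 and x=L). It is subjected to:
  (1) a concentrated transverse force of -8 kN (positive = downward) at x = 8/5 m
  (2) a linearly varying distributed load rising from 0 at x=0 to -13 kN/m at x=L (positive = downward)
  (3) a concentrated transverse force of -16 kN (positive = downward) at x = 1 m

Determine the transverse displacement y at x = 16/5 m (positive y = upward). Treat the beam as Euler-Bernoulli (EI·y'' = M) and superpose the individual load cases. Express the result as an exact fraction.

Load 1 — point force P=-8 kN at a=8/5 m (b=L-a=12/5):
  y_1 = -Pa²(L-x)²(3bL-(3b+a)(L-x))/(6L³EI)  [x>a] = -(-8)·(8/5)²·(4-(16/5))²·(3·(12/5)·4-(3·(12/5)+(8/5))·(4-(16/5)))/(6·4³·20000) = 1088/29296875 m
Load 2 — triangular load w₀=-13 kN/m (0→w₀ over full span):
  y_2 = -w₀x²(L-x)²(x+2L)/(120LEI) = -(-13)·(16/5)²·(4-(16/5))²·((16/5)+2·4)/(120·4·20000) = 2912/29296875 m
Load 3 — point force P=-16 kN at a=1 m (b=L-a=3):
  y_3 = -Pa²(L-x)²(3bL-(3b+a)(L-x))/(6L³EI)  [x>a] = -(-16)·1²·(4-(16/5))²·(3·3·4-(3·3+1)·(4-(16/5)))/(6·4³·20000) = 7/187500 m
Superposition: y = Σ y_i = 163/937500 m ≈ 0.000174 m

y(16/5) = 163/937500 m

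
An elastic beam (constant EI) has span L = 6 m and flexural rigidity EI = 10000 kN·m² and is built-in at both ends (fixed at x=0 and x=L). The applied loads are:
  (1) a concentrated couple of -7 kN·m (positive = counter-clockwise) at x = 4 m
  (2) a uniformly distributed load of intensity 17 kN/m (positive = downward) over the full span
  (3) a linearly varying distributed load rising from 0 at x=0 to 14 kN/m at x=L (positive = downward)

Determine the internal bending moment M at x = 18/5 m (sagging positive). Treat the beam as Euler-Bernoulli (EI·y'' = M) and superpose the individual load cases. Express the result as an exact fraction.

Load 1 — applied couple M₀=-7 kN·m at a=4 m (b=L-a=2):
  M_1 = R_Ax - M_A  [x≤a] with R_A=-14/9, M_A=-7/3 = (-14/9)·(18/5) - (-7/3) = -49/15 kN·m
Load 2 — uniform load w=17 kN/m over full span:
  M_2 = wLx/2 - wL²/12 - wx²/2 = 17·6·(18/5)/2 - 17·6²/12 - 17·(18/5)²/2 = 561/25 kN·m
Load 3 — triangular load w₀=14 kN/m (0→w₀ over full span):
  M_3 = 3w₀Lx/20 - w₀L²/30 - w₀x³/(6L) = 3·14·6·(18/5)/20 - 14·6²/30 - 14·(18/5)³/(6·6) = 1302/125 kN·m
Superposition: M = Σ M_i = 11096/375 kN·m ≈ 29.589333 kN·m

M(18/5) = 11096/375 kN·m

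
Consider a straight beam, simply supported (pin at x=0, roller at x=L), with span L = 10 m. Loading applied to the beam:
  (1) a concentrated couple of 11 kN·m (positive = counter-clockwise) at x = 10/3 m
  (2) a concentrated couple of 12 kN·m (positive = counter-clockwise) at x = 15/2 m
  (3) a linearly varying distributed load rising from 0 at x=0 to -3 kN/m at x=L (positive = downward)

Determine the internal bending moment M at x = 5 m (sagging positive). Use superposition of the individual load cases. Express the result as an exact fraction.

M(5) = -73/4 kN·m

Load 1 — applied couple M₀=11 kN·m at a=10/3 m (b=L-a=20/3):
  M_1 = M₀x/L - M₀  [x>a] = 11·5/10 - 11 = -11/2 kN·m
Load 2 — applied couple M₀=12 kN·m at a=15/2 m (b=L-a=5/2):
  M_2 = M₀x/L  [x≤a] = 12·5/10 = 6 kN·m
Load 3 — triangular load w₀=-3 kN/m (0→w₀ over full span):
  M_3 = w₀Lx/6 - w₀x³/(6L) = (-3)·10·5/6 - (-3)·5³/(6·10) = -75/4 kN·m
Superposition: M = Σ M_i = -73/4 kN·m ≈ -18.250000 kN·m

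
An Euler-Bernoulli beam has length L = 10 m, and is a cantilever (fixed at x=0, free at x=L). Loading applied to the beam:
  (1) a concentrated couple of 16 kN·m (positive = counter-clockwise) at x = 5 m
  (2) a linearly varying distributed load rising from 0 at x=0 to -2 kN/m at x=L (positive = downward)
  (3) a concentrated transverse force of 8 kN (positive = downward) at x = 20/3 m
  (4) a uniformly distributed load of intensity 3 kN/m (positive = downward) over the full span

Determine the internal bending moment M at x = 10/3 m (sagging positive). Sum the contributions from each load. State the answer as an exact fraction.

M(10/3) = -3464/81 kN·m

Load 1 — applied couple M₀=16 kN·m at a=5 m (b=L-a=5):
  M_1 = M₀  [x≤a] = 16 = 16 kN·m
Load 2 — triangular load w₀=-2 kN/m (0→w₀ over full span):
  M_2 = w₀Lx/2 - w₀L²/3 - w₀x³/(6L) = (-2)·10·(10/3)/2 - (-2)·10²/3 - (-2)·(10/3)³/(6·10) = 2800/81 kN·m
Load 3 — point force P=8 kN at a=20/3 m (b=L-a=10/3):
  M_3 = -P(a-x)  [x≤a] = -8·((20/3)-(10/3)) = -80/3 kN·m
Load 4 — uniform load w=3 kN/m over full span:
  M_4 = -w(L-x)²/2 = -3·(10-(10/3))²/2 = -200/3 kN·m
Superposition: M = Σ M_i = -3464/81 kN·m ≈ -42.765432 kN·m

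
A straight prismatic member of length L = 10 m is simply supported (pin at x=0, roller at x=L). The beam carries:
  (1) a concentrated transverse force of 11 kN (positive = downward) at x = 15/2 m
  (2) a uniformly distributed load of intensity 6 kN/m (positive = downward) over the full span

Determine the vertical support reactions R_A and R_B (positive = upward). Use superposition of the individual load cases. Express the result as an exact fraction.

R_A = 131/4 kN, R_B = 153/4 kN

Load 1 — point force P=11 kN at a=15/2 m (b=L-a=5/2):
  R_A = Pb/L = 11·(5/2)/10 = 11/4 kN
  R_B = Pa/L = 11·(15/2)/10 = 33/4 kN
Load 2 — uniform load w=6 kN/m over full span:
  R_A = wL/2 = 6·10/2 = 30 kN
  R_B = wL/2 = 6·10/2 = 30 kN
Superposition: R_A = 131/4 kN, R_B = 153/4 kN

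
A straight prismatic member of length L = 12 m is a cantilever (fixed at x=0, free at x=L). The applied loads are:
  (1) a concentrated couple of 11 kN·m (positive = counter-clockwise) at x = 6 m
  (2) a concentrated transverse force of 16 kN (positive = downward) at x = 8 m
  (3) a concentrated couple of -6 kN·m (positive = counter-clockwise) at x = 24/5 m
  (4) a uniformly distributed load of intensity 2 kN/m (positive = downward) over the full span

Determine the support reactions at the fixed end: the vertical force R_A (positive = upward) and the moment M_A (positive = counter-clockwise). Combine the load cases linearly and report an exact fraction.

R_A = 40 kN, M_A = 267 kN·m

Load 1 — applied couple M₀=11 kN·m at a=6 m (b=L-a=6):
  R_A = 0 kN
  M_A = -M₀ = -11 kN·m
Load 2 — point force P=16 kN at a=8 m (b=L-a=4):
  R_A = P = 16 kN
  M_A = Pa = 16·8 = 128 kN·m
Load 3 — applied couple M₀=-6 kN·m at a=24/5 m (b=L-a=36/5):
  R_A = 0 kN
  M_A = -M₀ = -(-6) = 6 kN·m
Load 4 — uniform load w=2 kN/m over full span:
  R_A = wL = 2·12 = 24 kN
  M_A = wL²/2 = 2·12²/2 = 144 kN·m
Superposition: R_A = 40 kN, M_A = 267 kN·m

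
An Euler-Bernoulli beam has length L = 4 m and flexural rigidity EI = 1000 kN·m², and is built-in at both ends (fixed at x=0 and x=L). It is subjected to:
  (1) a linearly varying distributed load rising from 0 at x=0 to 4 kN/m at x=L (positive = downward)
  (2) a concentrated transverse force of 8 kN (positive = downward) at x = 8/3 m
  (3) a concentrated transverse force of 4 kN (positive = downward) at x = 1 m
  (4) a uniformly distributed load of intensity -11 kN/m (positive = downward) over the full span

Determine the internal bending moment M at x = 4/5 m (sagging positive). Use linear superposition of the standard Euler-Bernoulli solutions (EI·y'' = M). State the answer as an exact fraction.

M(4/5) = 121/4500 kN·m

Load 1 — triangular load w₀=4 kN/m (0→w₀ over full span):
  M_1 = 3w₀Lx/20 - w₀L²/30 - w₀x³/(6L) = 3·4·4·(4/5)/20 - 4·4²/30 - 4·(4/5)³/(6·4) = -112/375 kN·m
Load 2 — point force P=8 kN at a=8/3 m (b=L-a=4/3):
  M_2 = Pb²(3a+b)x/L³ - Pab²/L²  [x≤a] = 8·(4/3)²·(3·(8/3)+(4/3))·(4/5)/4³ - 8·(8/3)·(4/3)²/4² = -32/45 kN·m
Load 3 — point force P=4 kN at a=1 m (b=L-a=3):
  M_3 = Pb²(3a+b)x/L³ - Pab²/L²  [x≤a] = 4·3²·(3·1+3)·(4/5)/4³ - 4·1·3²/4² = 9/20 kN·m
Load 4 — uniform load w=-11 kN/m over full span:
  M_4 = wLx/2 - wL²/12 - wx²/2 = (-11)·4·(4/5)/2 - (-11)·4²/12 - (-11)·(4/5)²/2 = 44/75 kN·m
Superposition: M = Σ M_i = 121/4500 kN·m ≈ 0.026889 kN·m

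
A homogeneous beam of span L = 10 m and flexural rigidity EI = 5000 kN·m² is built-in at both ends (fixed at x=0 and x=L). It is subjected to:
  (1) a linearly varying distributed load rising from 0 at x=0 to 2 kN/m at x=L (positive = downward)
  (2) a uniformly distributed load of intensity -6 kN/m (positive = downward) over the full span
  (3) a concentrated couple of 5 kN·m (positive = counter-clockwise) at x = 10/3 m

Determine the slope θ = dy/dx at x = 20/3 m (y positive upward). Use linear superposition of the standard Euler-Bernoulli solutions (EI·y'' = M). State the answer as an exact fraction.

Load 1 — triangular load w₀=2 kN/m (0→w₀ over full span):
  θ_1 = -w₀(2x(L-x)(L-2x)(x+2L)+x²(L-x)²)/(120LEI) = -2·(2·(20/3)·(10-(20/3))·(10-2·(20/3))·((20/3)+2·10)+(20/3)²·(10-(20/3))²)/(120·10·5000) = 7/6075 rad
Load 2 — uniform load w=-6 kN/m over full span:
  θ_2 = -wx(L-x)(L-2x)/(12EI) = -(-6)·(20/3)·(10-(20/3))·(10-2·(20/3))/(12·5000) = -1/135 rad
Load 3 — applied couple M₀=5 kN·m at a=10/3 m (b=L-a=20/3):
  θ_3 = (R_Ax²/2 - M_Ax - M₀(x-a))/EI  [x>a] with R_A=2/3, M_A=0 = ((2/3)·(20/3)²/2 - 0·(20/3) - 5·((20/3)-(10/3)))/5000 = -1/2700 rad
Superposition: θ = Σ θ_i = -161/24300 rad ≈ -0.006626 rad

θ(20/3) = -161/24300 rad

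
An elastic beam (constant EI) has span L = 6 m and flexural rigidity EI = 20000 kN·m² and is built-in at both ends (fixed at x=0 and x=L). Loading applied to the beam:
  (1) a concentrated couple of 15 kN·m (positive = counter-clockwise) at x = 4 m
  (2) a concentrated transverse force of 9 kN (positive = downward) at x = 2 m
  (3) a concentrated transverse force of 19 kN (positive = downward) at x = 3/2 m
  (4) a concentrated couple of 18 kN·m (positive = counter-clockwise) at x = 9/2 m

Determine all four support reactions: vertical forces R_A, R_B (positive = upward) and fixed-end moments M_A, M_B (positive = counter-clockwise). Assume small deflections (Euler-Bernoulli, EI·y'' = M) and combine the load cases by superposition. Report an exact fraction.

Load 1 — applied couple M₀=15 kN·m at a=4 m (b=L-a=2):
  R_A = 6M₀ab/L³ = 6·15·4·2/6³ = 10/3 kN
  M_A = M₀b(2a-b)/L² = 15·2·(2·4-2)/6² = 5 kN·m
  R_B = -6M₀ab/L³ = -6·15·4·2/6³ = -10/3 kN
  M_B = M₀a(2b-a)/L² = 15·4·(2·2-4)/6² = 0 kN·m
Load 2 — point force P=9 kN at a=2 m (b=L-a=4):
  R_A = Pb²(3a+b)/L³ = 9·4²·(3·2+4)/6³ = 20/3 kN
  M_A = Pab²/L² = 9·2·4²/6² = 8 kN·m
  R_B = Pa²(a+3b)/L³ = 9·2²·(2+3·4)/6³ = 7/3 kN
  M_B = -Pa²b/L² = -9·2²·4/6² = -4 kN·m
Load 3 — point force P=19 kN at a=3/2 m (b=L-a=9/2):
  R_A = Pb²(3a+b)/L³ = 19·(9/2)²·(3·(3/2)+(9/2))/6³ = 513/32 kN
  M_A = Pab²/L² = 19·(3/2)·(9/2)²/6² = 513/32 kN·m
  R_B = Pa²(a+3b)/L³ = 19·(3/2)²·((3/2)+3·(9/2))/6³ = 95/32 kN
  M_B = -Pa²b/L² = -19·(3/2)²·(9/2)/6² = -171/32 kN·m
Load 4 — applied couple M₀=18 kN·m at a=9/2 m (b=L-a=3/2):
  R_A = 6M₀ab/L³ = 6·18·(9/2)·(3/2)/6³ = 27/8 kN
  M_A = M₀b(2a-b)/L² = 18·(3/2)·(2·(9/2)-(3/2))/6² = 45/8 kN·m
  R_B = -6M₀ab/L³ = -6·18·(9/2)·(3/2)/6³ = -27/8 kN
  M_B = M₀a(2b-a)/L² = 18·(9/2)·(2·(3/2)-(9/2))/6² = -27/8 kN·m
Superposition: R_A = 941/32 kN, M_A = 1109/32 kN·m, R_B = -45/32 kN, M_B = -407/32 kN·m

R_A = 941/32 kN, M_A = 1109/32 kN·m, R_B = -45/32 kN, M_B = -407/32 kN·m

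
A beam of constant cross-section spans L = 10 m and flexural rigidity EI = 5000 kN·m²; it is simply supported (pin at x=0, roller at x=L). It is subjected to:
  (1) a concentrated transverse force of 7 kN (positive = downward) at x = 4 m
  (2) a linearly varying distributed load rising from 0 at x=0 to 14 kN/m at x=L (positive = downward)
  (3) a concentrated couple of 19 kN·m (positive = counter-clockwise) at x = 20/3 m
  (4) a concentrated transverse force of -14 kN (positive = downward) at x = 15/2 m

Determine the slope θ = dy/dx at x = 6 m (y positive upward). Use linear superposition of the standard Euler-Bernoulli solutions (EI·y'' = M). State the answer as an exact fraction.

Load 1 — point force P=7 kN at a=4 m (b=L-a=6):
  θ_1 = -Pa(2L²-6Lx+3x²+a²)/(6LEI)  [x>a] = -7·4·(2·10²-6·10·6+3·6²+4²)/(6·10·5000) = 21/6250 rad
Load 2 — triangular load w₀=14 kN/m (0→w₀ over full span):
  θ_2 = -w₀(7L⁴-30L²x²+15x⁴)/(360LEI) = -14·(7·10⁴-30·10²·6²+15·6⁴)/(360·10·5000) = 406/28125 rad
Load 3 — applied couple M₀=19 kN·m at a=20/3 m (b=L-a=10/3):
  θ_3 = (M₀x²/(2L)+C₁)/EI  [x≤a] with C₁=M₀(3b²-L²)/(6L)=-190/9 = (19·6²/(2·10)+(-190/9))/5000 = 589/225000 rad
Load 4 — point force P=-14 kN at a=15/2 m (b=L-a=5/2):
  θ_4 = -Pb(L²-b²-3x²)/(6LEI)  [x≤a] = -(-14)·(5/2)·(10²-(5/2)²-3·6²)/(6·10·5000) = -133/80000 rad
Superposition: θ = Σ θ_i = 22501/1200000 rad ≈ 0.018751 rad

θ(6) = 22501/1200000 rad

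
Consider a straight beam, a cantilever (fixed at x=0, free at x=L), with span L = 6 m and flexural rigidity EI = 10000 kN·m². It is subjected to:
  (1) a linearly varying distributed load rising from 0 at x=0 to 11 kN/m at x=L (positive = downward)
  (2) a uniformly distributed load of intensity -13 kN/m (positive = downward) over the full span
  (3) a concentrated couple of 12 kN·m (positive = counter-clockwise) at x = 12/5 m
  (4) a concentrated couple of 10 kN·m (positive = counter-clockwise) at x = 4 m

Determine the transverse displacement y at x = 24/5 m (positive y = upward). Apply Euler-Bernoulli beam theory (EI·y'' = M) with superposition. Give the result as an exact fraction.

Load 1 — triangular load w₀=11 kN/m (0→w₀ over full span):
  y_1 = (w₀Lx³/12-w₀L²x²/6-w₀x⁵/(120L))/EI = (11·6·(24/5)³/12-11·6²·(24/5)²/6-11·(24/5)⁵/(120·6))/10000 = -929016/9765625 m
Load 2 — uniform load w=-13 kN/m over full span:
  y_2 = -wx²(x²-4Lx+6L²)/(24EI) = -(-13)·(24/5)²·((24/5)²-4·6·(24/5)+6·6²)/(24·10000) = 60372/390625 m
Load 3 — applied couple M₀=12 kN·m at a=12/5 m (b=L-a=18/5):
  y_3 = M₀a(2x-a)/(2EI)  [x>a] = 12·(12/5)·(2·(24/5)-(12/5))/(2·10000) = 162/15625 m
Load 4 — applied couple M₀=10 kN·m at a=4 m (b=L-a=2):
  y_4 = M₀a(2x-a)/(2EI)  [x>a] = 10·4·(2·(24/5)-4)/(2·10000) = 7/625 m
Superposition: y = Σ y_i = 790909/9765625 m ≈ 0.080989 m

y(24/5) = 790909/9765625 m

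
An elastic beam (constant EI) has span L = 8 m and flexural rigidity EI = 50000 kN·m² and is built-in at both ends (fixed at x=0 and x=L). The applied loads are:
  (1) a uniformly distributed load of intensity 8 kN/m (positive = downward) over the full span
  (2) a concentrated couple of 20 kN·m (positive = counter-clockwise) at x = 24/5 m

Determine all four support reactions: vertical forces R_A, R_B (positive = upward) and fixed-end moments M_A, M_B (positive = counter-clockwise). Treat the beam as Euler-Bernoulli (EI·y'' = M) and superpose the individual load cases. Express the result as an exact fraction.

Load 1 — uniform load w=8 kN/m over full span:
  R_A = wL/2 = 8·8/2 = 32 kN
  M_A = wL²/12 = 8·8²/12 = 128/3 kN·m
  R_B = wL/2 = 8·8/2 = 32 kN
  M_B = -wL²/12 = -8·8²/12 = -128/3 kN·m
Load 2 — applied couple M₀=20 kN·m at a=24/5 m (b=L-a=16/5):
  R_A = 6M₀ab/L³ = 6·20·(24/5)·(16/5)/8³ = 18/5 kN
  M_A = M₀b(2a-b)/L² = 20·(16/5)·(2·(24/5)-(16/5))/8² = 32/5 kN·m
  R_B = -6M₀ab/L³ = -6·20·(24/5)·(16/5)/8³ = -18/5 kN
  M_B = M₀a(2b-a)/L² = 20·(24/5)·(2·(16/5)-(24/5))/8² = 12/5 kN·m
Superposition: R_A = 178/5 kN, M_A = 736/15 kN·m, R_B = 142/5 kN, M_B = -604/15 kN·m

R_A = 178/5 kN, M_A = 736/15 kN·m, R_B = 142/5 kN, M_B = -604/15 kN·m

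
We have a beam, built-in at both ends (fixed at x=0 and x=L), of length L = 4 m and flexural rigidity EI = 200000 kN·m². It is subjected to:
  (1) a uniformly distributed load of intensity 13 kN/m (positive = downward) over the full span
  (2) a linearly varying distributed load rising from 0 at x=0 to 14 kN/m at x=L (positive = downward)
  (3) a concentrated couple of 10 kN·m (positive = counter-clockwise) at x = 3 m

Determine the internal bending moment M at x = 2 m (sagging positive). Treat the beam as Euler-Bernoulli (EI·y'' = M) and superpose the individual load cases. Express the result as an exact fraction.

Load 1 — uniform load w=13 kN/m over full span:
  M_1 = wLx/2 - wL²/12 - wx²/2 = 13·4·2/2 - 13·4²/12 - 13·2²/2 = 26/3 kN·m
Load 2 — triangular load w₀=14 kN/m (0→w₀ over full span):
  M_2 = 3w₀Lx/20 - w₀L²/30 - w₀x³/(6L) = 3·14·4·2/20 - 14·4²/30 - 14·2³/(6·4) = 14/3 kN·m
Load 3 — applied couple M₀=10 kN·m at a=3 m (b=L-a=1):
  M_3 = R_Ax - M_A  [x≤a] with R_A=45/16, M_A=25/8 = (45/16)·2 - (25/8) = 5/2 kN·m
Superposition: M = Σ M_i = 95/6 kN·m ≈ 15.833333 kN·m

M(2) = 95/6 kN·m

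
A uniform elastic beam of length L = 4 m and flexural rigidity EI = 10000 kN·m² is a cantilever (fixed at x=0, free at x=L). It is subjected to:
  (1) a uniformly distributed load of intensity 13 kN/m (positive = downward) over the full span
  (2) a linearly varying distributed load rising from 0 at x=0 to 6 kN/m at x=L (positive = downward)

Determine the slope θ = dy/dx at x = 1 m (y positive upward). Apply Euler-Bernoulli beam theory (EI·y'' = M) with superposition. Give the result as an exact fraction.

θ(1) = -5099/480000 rad

Load 1 — uniform load w=13 kN/m over full span:
  θ_1 = -wx(x²-3Lx+3L²)/(6EI) = -13·1·(1²-3·4·1+3·4²)/(6·10000) = -481/60000 rad
Load 2 — triangular load w₀=6 kN/m (0→w₀ over full span):
  θ_2 = (w₀Lx²/4-w₀L²x/3-w₀x⁴/(24L))/EI = (6·4·1²/4-6·4²·1/3-6·1⁴/(24·4))/10000 = -417/160000 rad
Superposition: θ = Σ θ_i = -5099/480000 rad ≈ -0.010623 rad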